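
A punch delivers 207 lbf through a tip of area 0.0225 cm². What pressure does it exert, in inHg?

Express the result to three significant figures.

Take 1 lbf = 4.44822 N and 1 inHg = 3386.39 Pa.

1.21×10⁵ inHg

207 lbf × 4.44822 = 920.782 N
0.0225 cm² × 0.0001 = 2.25×10⁻⁶ m²
P = F / A = 920.782 N / 2.25×10⁻⁶ m² = 4.09236×10⁸ Pa
4.09236×10⁸ Pa ÷ (3386.39 Pa/inHg) = 120847 inHg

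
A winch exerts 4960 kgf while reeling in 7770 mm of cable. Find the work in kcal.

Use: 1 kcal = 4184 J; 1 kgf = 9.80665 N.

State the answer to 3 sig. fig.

4960 kgf × 9.80665 → 48641 N
7770 mm × 0.001 → 7.77 m
W = F × d = 48641 N × 7.77 m = 377941 J
377941 J ÷ (4184 J/kcal) = 90.3301 kcal

90.3 kcal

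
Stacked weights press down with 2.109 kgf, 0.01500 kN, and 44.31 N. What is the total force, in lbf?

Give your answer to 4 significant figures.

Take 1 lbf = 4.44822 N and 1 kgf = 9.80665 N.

2.109 kgf × 9.80665 → 20.6822 N
0.01500 kN × 1000 → 15 N
44.31 N (already N)
Sum: 20.6822 + 15 + 44.31 = 79.9922 N
In lbf: 79.9922 / 4.44822 = 17.983 lbf

17.98 lbf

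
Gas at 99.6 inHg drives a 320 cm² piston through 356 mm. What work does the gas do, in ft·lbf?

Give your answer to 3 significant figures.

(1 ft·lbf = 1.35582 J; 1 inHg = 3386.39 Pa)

2830 ft·lbf

99.6 inHg → 337284 Pa
320 cm² → 0.032 m²
F = P × A = 337284 × 0.032 = 10793.1 N
356 mm → 0.356 m
W = F × d = 10793.1 × 0.356 = 3842.34 J
In ft·lbf: 3842.34 / 1.35582 = 2833.96 ft·lbf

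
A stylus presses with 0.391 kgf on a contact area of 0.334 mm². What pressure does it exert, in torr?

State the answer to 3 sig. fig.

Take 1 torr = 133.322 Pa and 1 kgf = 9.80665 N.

0.391 kgf × 9.80665 = 3.8344 N
0.334 mm² × 10⁻⁶ = 3.34×10⁻⁷ m²
P = F / A = 3.8344 N / 3.34×10⁻⁷ m² = 1.14802×10⁷ Pa
1.14802×10⁷ Pa ÷ (133.322 Pa/torr) = 86108.8 torr

8.61×10⁴ torr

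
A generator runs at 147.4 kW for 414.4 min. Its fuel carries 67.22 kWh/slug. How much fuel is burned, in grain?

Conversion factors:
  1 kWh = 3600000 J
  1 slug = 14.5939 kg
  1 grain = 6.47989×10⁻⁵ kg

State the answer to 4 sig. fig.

3.411×10⁶ grain

147.4 kW → 147400 W
414.4 min → 24864 s
E = P × t = 147400 × 24864 = 3.66495×10⁹ J
67.22 kWh/slug → 1.65817×10⁷ J/kg
m = E / e_s = 3.66495×10⁹ / 1.65817×10⁷ = 221.024 kg
In grain: 221.024 / 6.47989×10⁻⁵ = 3.41092×10⁶ grain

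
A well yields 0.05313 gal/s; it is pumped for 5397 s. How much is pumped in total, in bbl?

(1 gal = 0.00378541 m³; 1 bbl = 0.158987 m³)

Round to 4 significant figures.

6.827 bbl

0.05313 gal/s → 2.01119×10⁻⁴ m³/s
V = Q × t = 2.01119×10⁻⁴ × 5397 = 1.08544 m³
In bbl: 1.08544 / 0.158987 = 6.82722 bbl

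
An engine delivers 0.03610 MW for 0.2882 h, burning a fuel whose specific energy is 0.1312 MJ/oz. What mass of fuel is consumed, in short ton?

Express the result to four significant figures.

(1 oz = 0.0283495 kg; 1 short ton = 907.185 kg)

0.008921 short ton

0.03610 MW → 36100 W
0.2882 h → 1037.52 s
E = P × t = 36100 × 1037.52 = 3.74545×10⁷ J
0.1312 MJ/oz → 4.62795×10⁶ J/kg
m = E / e_s = 3.74545×10⁷ / 4.62795×10⁶ = 8.09311 kg
In short ton: 8.09311 / 907.185 = 0.00892112 short ton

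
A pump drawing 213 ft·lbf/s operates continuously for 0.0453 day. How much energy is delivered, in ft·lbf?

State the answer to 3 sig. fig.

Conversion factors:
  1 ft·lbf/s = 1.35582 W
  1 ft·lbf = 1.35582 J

8.34×10⁵ ft·lbf

213 ft·lbf/s × 1.35582 = 288.79 W
0.0453 day × 86400 = 3913.92 s
E = P × t = 288.79 W × 3913.92 s = 1.1303×10⁶ J
1.1303×10⁶ J ÷ (1.35582 J/ft·lbf) = 833665 ft·lbf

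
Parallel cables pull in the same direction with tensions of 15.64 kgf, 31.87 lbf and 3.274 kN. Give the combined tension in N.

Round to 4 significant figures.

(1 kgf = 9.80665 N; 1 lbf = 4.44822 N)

3569 N

15.64 kgf × 9.80665 = 153.376 N
31.87 lbf × 4.44822 = 141.765 N
3.274 kN × 1000 = 3274 N
Combined: 153.376 + 141.765 + 3274 = 3569.14 N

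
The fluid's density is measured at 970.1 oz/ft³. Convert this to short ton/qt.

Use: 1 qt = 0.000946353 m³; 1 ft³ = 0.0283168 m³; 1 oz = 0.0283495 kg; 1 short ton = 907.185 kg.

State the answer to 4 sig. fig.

970.1 oz/ft³ × 0.0283495 kg/oz ÷ 0.0283168 m³/ft³ = 971.22 kg/m³
971.22 kg/m³ ÷ 907.185 kg/short ton × 0.000946353 m³/qt = 0.00101315 short ton/qt

0.001013 short ton/qt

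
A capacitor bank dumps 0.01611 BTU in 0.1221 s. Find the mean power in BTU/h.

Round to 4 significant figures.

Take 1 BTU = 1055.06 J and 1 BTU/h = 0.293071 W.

475.0 BTU/h

0.01611 BTU × 1055.06 = 16.997 J
P = E / t = 16.997 J / 0.1221 s = 139.206 W
139.206 W ÷ (0.293071 W/BTU/h) = 474.991 BTU/h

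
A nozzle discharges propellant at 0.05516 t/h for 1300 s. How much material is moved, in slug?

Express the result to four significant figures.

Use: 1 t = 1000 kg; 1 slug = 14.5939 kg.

0.05516 t/h → 0.0153222 kg/s
m = ṁ × t = 0.0153222 × 1300 = 19.9189 kg
In slug: 19.9189 / 14.5939 = 1.36488 slug

1.365 slug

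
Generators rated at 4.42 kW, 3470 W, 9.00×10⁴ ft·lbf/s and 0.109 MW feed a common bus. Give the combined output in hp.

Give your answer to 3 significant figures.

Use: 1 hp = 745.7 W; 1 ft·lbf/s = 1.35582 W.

4.42 kW × 1000 → 4420 W
3470 W (already W)
9.00×10⁴ ft·lbf/s × 1.35582 → 122024 W
0.109 MW × 1000000 → 109000 W
Sum: 4420 + 3470 + 122024 + 109000 = 238914 W
In hp: 238914 / 745.7 = 320.389 hp

320 hp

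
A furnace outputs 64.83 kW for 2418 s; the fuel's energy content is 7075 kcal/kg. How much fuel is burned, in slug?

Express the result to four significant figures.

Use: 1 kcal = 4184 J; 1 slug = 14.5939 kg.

0.3629 slug

64.83 kW → 64830 W
E = P × t = 64830 × 2418 = 1.56759×10⁸ J
7075 kcal/kg → 2.96018×10⁷ J/kg
m = E / e_s = 1.56759×10⁸ / 2.96018×10⁷ = 5.29559 kg
In slug: 5.29559 / 14.5939 = 0.362863 slug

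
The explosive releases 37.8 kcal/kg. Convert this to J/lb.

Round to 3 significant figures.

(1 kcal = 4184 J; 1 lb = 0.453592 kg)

37.8 kcal/kg × 4184 J/kcal = 158155 J/kg
158155 J/kg × 0.453592 kg/lb = 71737.8 J/lb

7.17×10⁴ J/lb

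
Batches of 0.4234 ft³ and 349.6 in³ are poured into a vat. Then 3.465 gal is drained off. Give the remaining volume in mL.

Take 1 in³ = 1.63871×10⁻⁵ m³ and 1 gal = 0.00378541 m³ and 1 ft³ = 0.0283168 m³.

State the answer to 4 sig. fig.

0.4234 ft³ × 0.0283168 → 0.0119893 m³
349.6 in³ × 1.63871×10⁻⁵ → 0.00572893 m³
3.465 gal × 0.00378541 → 0.0131164 m³
Sum: 0.0119893 + 0.00572893 − 0.0131164 = 0.00460183 m³
In mL: 0.00460183 / 10⁻⁶ = 4601.83 mL

4602 mL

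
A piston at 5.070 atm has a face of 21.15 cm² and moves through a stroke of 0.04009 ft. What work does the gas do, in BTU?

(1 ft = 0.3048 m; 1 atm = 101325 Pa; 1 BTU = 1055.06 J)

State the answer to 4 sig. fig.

5.070 atm → 513718 Pa
21.15 cm² → 0.002115 m²
F = P × A = 513718 × 0.002115 = 1086.51 N
0.04009 ft → 0.0122194 m
W = F × d = 1086.51 × 0.0122194 = 13.2765 J
In BTU: 13.2765 / 1055.06 = 0.0125836 BTU

0.01258 BTU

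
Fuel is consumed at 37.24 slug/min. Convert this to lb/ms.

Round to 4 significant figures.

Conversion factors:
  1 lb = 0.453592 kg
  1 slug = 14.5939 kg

37.24 slug/min × 14.5939 kg/slug ÷ 60 s/min = 9.05795 kg/s
9.05795 kg/s ÷ 0.453592 kg/lb × 0.001 s/ms = 0.0199694 lb/ms

0.01997 lb/ms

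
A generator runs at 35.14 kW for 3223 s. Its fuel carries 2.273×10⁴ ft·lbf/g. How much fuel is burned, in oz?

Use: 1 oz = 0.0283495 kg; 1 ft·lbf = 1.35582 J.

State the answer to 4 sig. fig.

129.6 oz

35.14 kW → 35140 W
E = P × t = 35140 × 3223 = 1.13256×10⁸ J
2.273×10⁴ ft·lbf/g → 3.08178×10⁷ J/kg
m = E / e_s = 1.13256×10⁸ / 3.08178×10⁷ = 3.67502 kg
In oz: 3.67502 / 0.0283495 = 129.633 oz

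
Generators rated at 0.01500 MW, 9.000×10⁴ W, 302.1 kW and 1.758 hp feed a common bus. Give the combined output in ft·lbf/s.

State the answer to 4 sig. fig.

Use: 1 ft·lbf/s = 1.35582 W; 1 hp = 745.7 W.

0.01500 MW × 1000000 → 15000 W
9.000×10⁴ W (already W)
302.1 kW × 1000 → 302100 W
1.758 hp × 745.7 → 1310.94 W
Combined: 15000 + 90000 + 302100 + 1310.94 = 408411 W
In ft·lbf/s: 408411 / 1.35582 = 301228 ft·lbf/s

3.012×10⁵ ft·lbf/s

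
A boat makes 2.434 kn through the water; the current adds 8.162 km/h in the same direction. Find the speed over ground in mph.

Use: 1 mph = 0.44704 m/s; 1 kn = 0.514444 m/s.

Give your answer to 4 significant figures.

7.873 mph

2.434 kn × 0.514444 → 1.25216 m/s
8.162 km/h × (1/3.6) → 2.26722 m/s
Combined: 1.25216 + 2.26722 = 3.51938 m/s
In mph: 3.51938 / 0.44704 = 7.87263 mph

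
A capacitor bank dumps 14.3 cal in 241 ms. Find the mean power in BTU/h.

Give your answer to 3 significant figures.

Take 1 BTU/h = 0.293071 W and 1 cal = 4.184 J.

847 BTU/h

14.3 cal × 4.184 = 59.8312 J
241 ms × 0.001 = 0.241 s
P = E / t = 59.8312 J / 0.241 s = 248.262 W
248.262 W ÷ (0.293071 W/BTU/h) = 847.105 BTU/h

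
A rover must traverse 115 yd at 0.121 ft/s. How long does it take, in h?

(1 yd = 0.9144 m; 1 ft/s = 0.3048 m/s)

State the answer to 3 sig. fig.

115 yd × 0.9144 = 105.156 m
0.121 ft/s × 0.3048 = 0.0368808 m/s
t = d / v = 105.156 m / 0.0368808 m/s = 2851.24 s
2851.24 s ÷ (3600 s/h) = 0.792011 h

0.792 h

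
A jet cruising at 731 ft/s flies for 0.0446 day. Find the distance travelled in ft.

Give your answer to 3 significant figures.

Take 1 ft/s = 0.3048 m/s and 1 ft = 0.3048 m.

2.82×10⁶ ft

731 ft/s × 0.3048 → 222.809 m/s
0.0446 day × 86400 → 3853.44 s
d = v × t = 222.809 m/s × 3853.44 s = 858581 m
858581 m ÷ (0.3048 m/ft) = 2.81687×10⁶ ft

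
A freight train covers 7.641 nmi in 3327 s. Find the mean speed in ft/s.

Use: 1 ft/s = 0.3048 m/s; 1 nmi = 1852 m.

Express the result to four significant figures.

7.641 nmi × 1852 = 14151.1 m
v = d / t = 14151.1 m / 3327 s = 4.25341 m/s
4.25341 m/s ÷ (0.3048 m/s/ft/s) = 13.9548 ft/s

13.95 ft/s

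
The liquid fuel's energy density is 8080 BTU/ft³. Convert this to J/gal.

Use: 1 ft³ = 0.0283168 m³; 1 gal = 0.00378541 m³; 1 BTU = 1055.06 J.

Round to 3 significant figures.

8080 BTU/ft³ × 1055.06 J/BTU ÷ 0.0283168 m³/ft³ = 3.01054×10⁸ J/m³
3.01054×10⁸ J/m³ × 0.00378541 m³/gal = 1.13961×10⁶ J/gal

1.14×10⁶ J/gal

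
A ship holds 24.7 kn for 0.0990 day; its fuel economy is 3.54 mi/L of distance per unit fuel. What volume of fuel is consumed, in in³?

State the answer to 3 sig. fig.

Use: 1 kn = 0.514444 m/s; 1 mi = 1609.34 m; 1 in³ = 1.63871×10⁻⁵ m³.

1160 in³

24.7 kn → 12.7068 m/s
0.0990 day → 8553.6 s
d = v × t = 12.7068 × 8553.6 = 108689 m
3.54 mi/L → 5.69706×10⁶ m/m³
V = d / (distance per unit fuel) = 108689 / 5.69706×10⁶ = 0.0190781 m³
In in³: 0.0190781 / 1.63871×10⁻⁵ = 1164.21 in³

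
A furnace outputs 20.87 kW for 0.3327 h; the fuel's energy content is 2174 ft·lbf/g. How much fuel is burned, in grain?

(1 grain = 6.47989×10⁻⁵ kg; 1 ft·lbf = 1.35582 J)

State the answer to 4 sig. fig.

20.87 kW → 20870 W
0.3327 h → 1197.72 s
E = P × t = 20870 × 1197.72 = 2.49964×10⁷ J
2174 ft·lbf/g → 2.94755×10⁶ J/kg
m = E / e_s = 2.49964×10⁷ / 2.94755×10⁶ = 8.4804 kg
In grain: 8.4804 / 6.47989×10⁻⁵ = 130873 grain

1.309×10⁵ grain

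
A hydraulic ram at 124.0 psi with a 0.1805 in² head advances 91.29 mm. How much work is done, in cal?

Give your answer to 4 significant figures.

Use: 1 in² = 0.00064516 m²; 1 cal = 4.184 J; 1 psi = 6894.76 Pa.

124.0 psi → 854950 Pa
0.1805 in² → 1.16451×10⁻⁴ m²
F = P × A = 854950 × 1.16451×10⁻⁴ = 99.5598 N
91.29 mm → 0.09129 m
W = F × d = 99.5598 × 0.09129 = 9.08881 J
In cal: 9.08881 / 4.184 = 2.17228 cal

2.172 cal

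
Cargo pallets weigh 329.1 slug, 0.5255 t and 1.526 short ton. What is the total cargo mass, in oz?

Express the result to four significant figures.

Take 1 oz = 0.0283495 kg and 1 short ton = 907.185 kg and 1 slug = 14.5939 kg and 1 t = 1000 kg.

2.368×10⁵ oz

329.1 slug × 14.5939 = 4802.85 kg
0.5255 t × 1000 = 525.5 kg
1.526 short ton × 907.185 = 1384.36 kg
Sum: 4802.85 + 525.5 + 1384.36 = 6712.71 kg
In oz: 6712.71 / 0.0283495 = 236784 oz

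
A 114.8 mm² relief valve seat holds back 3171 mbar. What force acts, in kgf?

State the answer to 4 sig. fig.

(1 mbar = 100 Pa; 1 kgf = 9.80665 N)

3.712 kgf

3171 mbar × 100 → 317100 Pa
114.8 mm² × 10⁻⁶ → 1.148×10⁻⁴ m²
F = P × A = 317100 Pa × 1.148×10⁻⁴ m² = 36.4031 N
36.4031 N ÷ (9.80665 N/kgf) = 3.71208 kgf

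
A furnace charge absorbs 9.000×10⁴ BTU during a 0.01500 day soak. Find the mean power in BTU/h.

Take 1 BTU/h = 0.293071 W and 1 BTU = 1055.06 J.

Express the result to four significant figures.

2.500×10⁵ BTU/h

9.000×10⁴ BTU × 1055.06 = 9.49554×10⁷ J
0.01500 day × 86400 = 1296 s
P = E / t = 9.49554×10⁷ J / 1296 s = 73268.1 W
73268.1 W ÷ (0.293071 W/BTU/h) = 250001 BTU/h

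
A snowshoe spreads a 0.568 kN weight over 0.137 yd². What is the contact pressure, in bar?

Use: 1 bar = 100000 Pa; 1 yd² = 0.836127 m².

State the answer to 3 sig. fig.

0.568 kN × 1000 → 568 N
0.137 yd² × 0.836127 → 0.114549 m²
P = F / A = 568 N / 0.114549 m² = 4958.58 Pa
4958.58 Pa ÷ (100000 Pa/bar) = 0.0495858 bar

0.0496 bar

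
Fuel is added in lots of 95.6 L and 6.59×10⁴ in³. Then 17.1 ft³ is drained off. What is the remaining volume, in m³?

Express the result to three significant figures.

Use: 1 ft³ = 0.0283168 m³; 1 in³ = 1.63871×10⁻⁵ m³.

95.6 L × 0.001 = 0.0956 m³
6.59×10⁴ in³ × 1.63871×10⁻⁵ = 1.07991 m³
17.1 ft³ × 0.0283168 = 0.484217 m³
Result: 0.0956 + 1.07991 − 0.484217 = 0.691293 m³

0.691 m³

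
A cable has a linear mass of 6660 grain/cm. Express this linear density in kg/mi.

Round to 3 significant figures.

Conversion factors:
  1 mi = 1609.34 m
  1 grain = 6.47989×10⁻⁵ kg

6.95×10⁴ kg/mi

6660 grain/cm × 6.47989×10⁻⁵ kg/grain ÷ 0.01 m/cm = 43.1561 kg/m
43.1561 kg/m × 1609.34 m/mi = 69452.8 kg/mi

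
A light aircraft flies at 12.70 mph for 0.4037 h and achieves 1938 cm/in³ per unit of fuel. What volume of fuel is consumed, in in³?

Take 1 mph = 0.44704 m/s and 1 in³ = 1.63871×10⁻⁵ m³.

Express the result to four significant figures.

12.70 mph → 5.67741 m/s
0.4037 h → 1453.32 s
d = v × t = 5.67741 × 1453.32 = 8251.09 m
1938 cm/in³ → 1.18264×10⁶ m/m³
V = d / (distance per unit fuel) = 8251.09 / 1.18264×10⁶ = 0.00697684 m³
In in³: 0.00697684 / 1.63871×10⁻⁵ = 425.752 in³

425.8 in³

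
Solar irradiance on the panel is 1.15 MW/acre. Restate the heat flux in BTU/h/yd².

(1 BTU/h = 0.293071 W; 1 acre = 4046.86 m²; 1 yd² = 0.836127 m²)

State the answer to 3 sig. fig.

1.15 MW/acre × 1000000 W/MW ÷ 4046.86 m²/acre = 284.171 W/m²
284.171 W/m² ÷ 0.293071 W/BTU/h × 0.836127 m²/yd² = 810.735 BTU/h/yd²

811 BTU/h/yd²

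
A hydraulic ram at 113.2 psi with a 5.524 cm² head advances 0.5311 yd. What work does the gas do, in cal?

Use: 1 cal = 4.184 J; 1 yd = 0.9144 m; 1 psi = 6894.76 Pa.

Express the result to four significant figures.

113.2 psi → 780487 Pa
5.524 cm² → 5.524×10⁻⁴ m²
F = P × A = 780487 × 5.524×10⁻⁴ = 431.141 N
0.5311 yd → 0.485638 m
W = F × d = 431.141 × 0.485638 = 209.378 J
In cal: 209.378 / 4.184 = 50.0425 cal

50.04 cal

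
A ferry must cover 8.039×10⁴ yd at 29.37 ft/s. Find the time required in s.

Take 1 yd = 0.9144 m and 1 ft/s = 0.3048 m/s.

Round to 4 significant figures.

8.039×10⁴ yd × 0.9144 = 73508.6 m
29.37 ft/s × 0.3048 = 8.95198 m/s
t = d / v = 73508.6 m / 8.95198 m/s = 8211.43 s

8211 s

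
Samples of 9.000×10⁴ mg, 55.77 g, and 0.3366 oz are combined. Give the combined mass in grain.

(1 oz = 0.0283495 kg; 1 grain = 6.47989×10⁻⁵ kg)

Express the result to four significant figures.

2397 grain

9.000×10⁴ mg × 10⁻⁶ = 0.09 kg
55.77 g × 0.001 = 0.05577 kg
0.3366 oz × 0.0283495 = 0.00954244 kg
Total: 0.09 + 0.05577 + 0.00954244 = 0.155312 kg
In grain: 0.155312 / 6.47989×10⁻⁵ = 2396.83 grain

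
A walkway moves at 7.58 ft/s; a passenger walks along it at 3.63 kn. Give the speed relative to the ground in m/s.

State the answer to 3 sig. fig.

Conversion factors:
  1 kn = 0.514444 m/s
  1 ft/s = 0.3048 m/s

7.58 ft/s × 0.3048 → 2.31038 m/s
3.63 kn × 0.514444 → 1.86743 m/s
Total: 2.31038 + 1.86743 = 4.17781 m/s

4.18 m/s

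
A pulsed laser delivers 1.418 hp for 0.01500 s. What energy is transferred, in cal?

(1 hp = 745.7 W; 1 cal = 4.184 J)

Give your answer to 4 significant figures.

1.418 hp × 745.7 = 1057.4 W
E = P × t = 1057.4 W × 0.015 s = 15.861 J
15.861 J ÷ (4.184 J/cal) = 3.79087 cal

3.791 cal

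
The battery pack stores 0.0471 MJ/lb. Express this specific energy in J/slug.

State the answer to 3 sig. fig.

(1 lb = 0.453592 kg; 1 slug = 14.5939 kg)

1.52×10⁶ J/slug

0.0471 MJ/lb × 1000000 J/MJ ÷ 0.453592 kg/lb = 103838 J/kg
103838 J/kg × 14.5939 kg/slug = 1.5154×10⁶ J/slug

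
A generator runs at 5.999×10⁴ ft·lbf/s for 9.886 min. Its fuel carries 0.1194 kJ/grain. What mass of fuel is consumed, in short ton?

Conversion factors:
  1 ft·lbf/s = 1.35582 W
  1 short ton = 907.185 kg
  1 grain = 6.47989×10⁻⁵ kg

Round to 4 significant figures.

5.999×10⁴ ft·lbf/s → 81335.6 W
9.886 min → 593.16 s
E = P × t = 81335.6 × 593.16 = 4.8245×10⁷ J
0.1194 kJ/grain → 1.84262×10⁶ J/kg
m = E / e_s = 4.8245×10⁷ / 1.84262×10⁶ = 26.1828 kg
In short ton: 26.1828 / 907.185 = 0.0288616 short ton

0.02886 short ton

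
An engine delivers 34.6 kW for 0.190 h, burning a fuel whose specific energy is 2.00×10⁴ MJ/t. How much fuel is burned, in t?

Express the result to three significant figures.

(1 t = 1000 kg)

0.00118 t

34.6 kW → 34600 W
0.190 h → 684 s
E = P × t = 34600 × 684 = 2.36664×10⁷ J
2.00×10⁴ MJ/t → 2×10⁷ J/kg
m = E / e_s = 2.36664×10⁷ / 2×10⁷ = 1.18332 kg
In t: 1.18332 / 1000 = 0.00118332 t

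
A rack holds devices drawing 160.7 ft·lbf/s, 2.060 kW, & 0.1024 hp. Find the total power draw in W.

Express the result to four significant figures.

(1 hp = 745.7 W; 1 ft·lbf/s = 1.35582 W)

160.7 ft·lbf/s × 1.35582 → 217.88 W
2.060 kW × 1000 → 2060 W
0.1024 hp × 745.7 → 76.3597 W
Combined: 217.88 + 2060 + 76.3597 = 2354.24 W

2354 W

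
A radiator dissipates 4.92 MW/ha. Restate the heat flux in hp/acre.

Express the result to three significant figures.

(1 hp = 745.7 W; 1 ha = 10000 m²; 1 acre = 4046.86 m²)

2670 hp/acre

4.92 MW/ha × 1000000 W/MW ÷ 10000 m²/ha = 492 W/m²
492 W/m² ÷ 745.7 W/hp × 4046.86 m²/acre = 2670.05 hp/acre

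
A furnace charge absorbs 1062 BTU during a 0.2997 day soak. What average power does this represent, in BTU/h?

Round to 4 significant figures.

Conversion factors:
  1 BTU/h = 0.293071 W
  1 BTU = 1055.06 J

1062 BTU × 1055.06 = 1.12047×10⁶ J
0.2997 day × 86400 = 25894.1 s
P = E / t = 1.12047×10⁶ J / 25894.1 s = 43.2712 W
43.2712 W ÷ (0.293071 W/BTU/h) = 147.647 BTU/h

147.6 BTU/h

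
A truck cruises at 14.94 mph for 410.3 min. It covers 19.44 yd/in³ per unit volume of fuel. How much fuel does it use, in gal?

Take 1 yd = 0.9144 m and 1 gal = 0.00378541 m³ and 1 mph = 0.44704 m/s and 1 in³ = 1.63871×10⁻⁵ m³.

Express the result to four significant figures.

14.94 mph → 6.67878 m/s
410.3 min → 24618 s
d = v × t = 6.67878 × 24618 = 164418 m
19.44 yd/in³ → 1.08475×10⁶ m/m³
V = d / (distance per unit fuel) = 164418 / 1.08475×10⁶ = 0.151572 m³
In gal: 0.151572 / 0.00378541 = 40.0411 gal

40.04 gal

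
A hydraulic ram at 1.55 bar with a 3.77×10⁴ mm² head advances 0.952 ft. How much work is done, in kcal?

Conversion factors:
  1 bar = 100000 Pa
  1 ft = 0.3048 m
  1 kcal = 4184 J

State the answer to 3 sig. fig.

1.55 bar → 155000 Pa
3.77×10⁴ mm² → 0.0377 m²
F = P × A = 155000 × 0.0377 = 5843.5 N
0.952 ft → 0.29017 m
W = F × d = 5843.5 × 0.29017 = 1695.61 J
In kcal: 1695.61 / 4184 = 0.405261 kcal

0.405 kcal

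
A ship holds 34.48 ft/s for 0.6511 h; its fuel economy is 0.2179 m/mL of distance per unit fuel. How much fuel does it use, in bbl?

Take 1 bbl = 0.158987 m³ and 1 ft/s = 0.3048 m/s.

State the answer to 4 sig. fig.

34.48 ft/s → 10.5095 m/s
0.6511 h → 2343.96 s
d = v × t = 10.5095 × 2343.96 = 24633.8 m
0.2179 m/mL → 217900 m/m³
V = d / (distance per unit fuel) = 24633.8 / 217900 = 0.113051 m³
In bbl: 0.113051 / 0.158987 = 0.711071 bbl

0.7111 bbl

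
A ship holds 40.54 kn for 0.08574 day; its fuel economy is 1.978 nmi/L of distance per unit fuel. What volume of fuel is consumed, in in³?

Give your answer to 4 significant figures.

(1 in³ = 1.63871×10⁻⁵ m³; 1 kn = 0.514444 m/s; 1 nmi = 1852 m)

2574 in³

40.54 kn → 20.8556 m/s
0.08574 day → 7407.94 s
d = v × t = 20.8556 × 7407.94 = 154497 m
1.978 nmi/L → 3.66326×10⁶ m/m³
V = d / (distance per unit fuel) = 154497 / 3.66326×10⁶ = 0.0421747 m³
In in³: 0.0421747 / 1.63871×10⁻⁵ = 2573.65 in³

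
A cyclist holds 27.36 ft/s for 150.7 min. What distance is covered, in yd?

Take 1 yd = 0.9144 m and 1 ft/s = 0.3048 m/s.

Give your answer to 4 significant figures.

8.246×10⁴ yd

27.36 ft/s × 0.3048 → 8.33933 m/s
150.7 min × 60 → 9042 s
d = v × t = 8.33933 m/s × 9042 s = 75404.2 m
75404.2 m ÷ (0.9144 m/yd) = 82463 yd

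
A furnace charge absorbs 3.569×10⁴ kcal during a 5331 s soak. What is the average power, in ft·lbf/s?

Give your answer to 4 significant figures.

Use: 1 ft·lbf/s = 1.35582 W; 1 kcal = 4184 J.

2.066×10⁴ ft·lbf/s

3.569×10⁴ kcal × 4184 → 1.49327×10⁸ J
P = E / t = 1.49327×10⁸ J / 5331 s = 28011.1 W
28011.1 W ÷ (1.35582 W/ft·lbf/s) = 20659.9 ft·lbf/s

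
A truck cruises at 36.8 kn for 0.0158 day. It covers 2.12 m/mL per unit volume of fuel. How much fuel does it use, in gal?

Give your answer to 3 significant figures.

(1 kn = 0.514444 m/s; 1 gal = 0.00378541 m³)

36.8 kn → 18.9315 m/s
0.0158 day → 1365.12 s
d = v × t = 18.9315 × 1365.12 = 25843.8 m
2.12 m/mL → 2.12×10⁶ m/m³
V = d / (distance per unit fuel) = 25843.8 / 2.12×10⁶ = 0.0121905 m³
In gal: 0.0121905 / 0.00378541 = 3.22039 gal

3.22 gal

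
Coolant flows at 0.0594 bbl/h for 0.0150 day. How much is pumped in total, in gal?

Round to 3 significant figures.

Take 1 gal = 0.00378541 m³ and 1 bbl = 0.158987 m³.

0.0594 bbl/h → 2.62329×10⁻⁶ m³/s
0.0150 day → 1296 s
V = Q × t = 2.62329×10⁻⁶ × 1296 = 0.00339978 m³
In gal: 0.00339978 / 0.00378541 = 0.898127 gal

0.898 gal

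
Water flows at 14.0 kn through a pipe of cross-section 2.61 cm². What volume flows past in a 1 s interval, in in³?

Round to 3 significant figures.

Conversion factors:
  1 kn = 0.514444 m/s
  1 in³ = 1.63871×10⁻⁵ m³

14.0 kn × 0.514444 = 7.20222 m/s
2.61 cm² × 0.0001 = 2.61×10⁻⁴ m²
V = v × A × t = 7.20222 m/s × 2.61×10⁻⁴ m² × 1 s = 0.00187978 m³
0.00187978 m³ ÷ (1.63871×10⁻⁵ m³/in³) = 114.711 in³

115 in³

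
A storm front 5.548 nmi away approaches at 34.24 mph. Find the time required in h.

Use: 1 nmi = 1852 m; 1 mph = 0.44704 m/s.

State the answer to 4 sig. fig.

0.1865 h

5.548 nmi × 1852 = 10274.9 m
34.24 mph × 0.44704 = 15.3066 m/s
t = d / v = 10274.9 m / 15.3066 m/s = 671.273 s
671.273 s ÷ (3600 s/h) = 0.186465 h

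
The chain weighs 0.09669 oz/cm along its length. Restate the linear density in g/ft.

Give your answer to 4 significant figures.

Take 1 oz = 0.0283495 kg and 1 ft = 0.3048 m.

83.55 g/ft

0.09669 oz/cm × 0.0283495 kg/oz ÷ 0.01 m/cm = 0.274111 kg/m
0.274111 kg/m ÷ 0.001 kg/g × 0.3048 m/ft = 83.549 g/ft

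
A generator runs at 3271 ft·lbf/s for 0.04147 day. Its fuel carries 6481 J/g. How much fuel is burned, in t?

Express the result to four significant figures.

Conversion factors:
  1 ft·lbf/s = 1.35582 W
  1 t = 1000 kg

0.002452 t

3271 ft·lbf/s → 4434.89 W
0.04147 day → 3583.01 s
E = P × t = 4434.89 × 3583.01 = 1.58903×10⁷ J
6481 J/g → 6.481×10⁶ J/kg
m = E / e_s = 1.58903×10⁷ / 6.481×10⁶ = 2.45183 kg
In t: 2.45183 / 1000 = 0.00245183 t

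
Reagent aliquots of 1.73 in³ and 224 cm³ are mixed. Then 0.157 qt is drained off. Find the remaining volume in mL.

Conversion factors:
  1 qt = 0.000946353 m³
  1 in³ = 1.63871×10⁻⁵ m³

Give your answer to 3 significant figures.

104 mL

1.73 in³ × 1.63871×10⁻⁵ → 2.83497×10⁻⁵ m³
224 cm³ × 10⁻⁶ → 2.24×10⁻⁴ m³
0.157 qt × 0.000946353 → 1.48577×10⁻⁴ m³
Net: 2.83497×10⁻⁵ + 2.24×10⁻⁴ − 1.48577×10⁻⁴ = 1.03773×10⁻⁴ m³
In mL: 1.03773×10⁻⁴ / 10⁻⁶ = 103.773 mL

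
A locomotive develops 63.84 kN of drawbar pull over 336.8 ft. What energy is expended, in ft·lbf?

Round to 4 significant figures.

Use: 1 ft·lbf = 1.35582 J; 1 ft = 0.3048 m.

63.84 kN × 1000 = 63840 N
336.8 ft × 0.3048 = 102.657 m
W = F × d = 63840 N × 102.657 m = 6.55362×10⁶ J
6.55362×10⁶ J ÷ (1.35582 J/ft·lbf) = 4.83369×10⁶ ft·lbf

4.834×10⁶ ft·lbf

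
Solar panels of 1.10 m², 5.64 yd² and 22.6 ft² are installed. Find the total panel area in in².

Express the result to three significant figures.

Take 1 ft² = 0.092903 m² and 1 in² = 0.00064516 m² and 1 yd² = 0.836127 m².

1.23×10⁴ in²

1.10 m² (already m²)
5.64 yd² × 0.836127 = 4.71576 m²
22.6 ft² × 0.092903 = 2.09961 m²
Sum: 1.1 + 4.71576 + 2.09961 = 7.91537 m²
In in²: 7.91537 / 0.00064516 = 12268.8 in²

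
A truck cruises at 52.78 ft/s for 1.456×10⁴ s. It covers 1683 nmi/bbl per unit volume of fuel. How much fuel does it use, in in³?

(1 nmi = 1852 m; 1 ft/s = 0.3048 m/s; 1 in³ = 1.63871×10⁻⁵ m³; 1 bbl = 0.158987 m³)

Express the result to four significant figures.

729.1 in³

52.78 ft/s → 16.0873 m/s
d = v × t = 16.0873 × 14560 = 234231 m
1683 nmi/bbl → 1.96048×10⁷ m/m³
V = d / (distance per unit fuel) = 234231 / 1.96048×10⁷ = 0.0119476 m³
In in³: 0.0119476 / 1.63871×10⁻⁵ = 729.086 in³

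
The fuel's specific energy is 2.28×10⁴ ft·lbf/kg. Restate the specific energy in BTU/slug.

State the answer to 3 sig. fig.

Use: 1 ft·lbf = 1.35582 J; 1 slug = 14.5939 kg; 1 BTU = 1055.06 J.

428 BTU/slug

2.28×10⁴ ft·lbf/kg × 1.35582 J/ft·lbf = 30912.7 J/kg
30912.7 J/kg ÷ 1055.06 J/BTU × 14.5939 kg/slug = 427.594 BTU/slug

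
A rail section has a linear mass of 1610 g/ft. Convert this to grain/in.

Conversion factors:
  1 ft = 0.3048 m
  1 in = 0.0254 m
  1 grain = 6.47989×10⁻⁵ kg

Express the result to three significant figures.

2070 grain/in

1610 g/ft × 0.001 kg/g ÷ 0.3048 m/ft = 5.28215 kg/m
5.28215 kg/m ÷ 6.47989×10⁻⁵ kg/grain × 0.0254 m/in = 2070.51 grain/in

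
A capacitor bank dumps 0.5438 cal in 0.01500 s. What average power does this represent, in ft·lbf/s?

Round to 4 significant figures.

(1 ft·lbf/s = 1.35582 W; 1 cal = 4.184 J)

0.5438 cal × 4.184 = 2.27526 J
P = E / t = 2.27526 J / 0.015 s = 151.684 W
151.684 W ÷ (1.35582 W/ft·lbf/s) = 111.876 ft·lbf/s

111.9 ft·lbf/s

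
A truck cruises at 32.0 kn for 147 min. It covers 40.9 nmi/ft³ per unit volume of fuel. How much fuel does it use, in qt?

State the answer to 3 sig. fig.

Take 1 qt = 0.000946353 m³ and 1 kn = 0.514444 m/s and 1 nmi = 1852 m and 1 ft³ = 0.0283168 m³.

32.0 kn → 16.4622 m/s
147 min → 8820 s
d = v × t = 16.4622 × 8820 = 145197 m
40.9 nmi/ft³ → 2.67498×10⁶ m/m³
V = d / (distance per unit fuel) = 145197 / 2.67498×10⁶ = 0.0542797 m³
In qt: 0.0542797 / 0.000946353 = 57.3567 qt

57.4 qt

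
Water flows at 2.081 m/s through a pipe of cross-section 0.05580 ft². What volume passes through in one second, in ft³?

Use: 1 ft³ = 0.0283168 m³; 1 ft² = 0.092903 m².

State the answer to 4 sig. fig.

0.3810 ft³

0.05580 ft² × 0.092903 = 0.00518399 m²
V = v × A × t = 2.081 m/s × 0.00518399 m² × 1 s = 0.0107879 m³
0.0107879 m³ ÷ (0.0283168 m³/ft³) = 0.380972 ft³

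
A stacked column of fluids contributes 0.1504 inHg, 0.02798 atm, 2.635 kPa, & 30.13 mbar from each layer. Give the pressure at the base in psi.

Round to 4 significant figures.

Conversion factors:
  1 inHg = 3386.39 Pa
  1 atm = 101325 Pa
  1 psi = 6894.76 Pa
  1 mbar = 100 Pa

1.304 psi

0.1504 inHg × 3386.39 = 509.313 Pa
0.02798 atm × 101325 = 2835.07 Pa
2.635 kPa × 1000 = 2635 Pa
30.13 mbar × 100 = 3013 Pa
Total: 509.313 + 2835.07 + 2635 + 3013 = 8992.38 Pa
In psi: 8992.38 / 6894.76 = 1.30423 psi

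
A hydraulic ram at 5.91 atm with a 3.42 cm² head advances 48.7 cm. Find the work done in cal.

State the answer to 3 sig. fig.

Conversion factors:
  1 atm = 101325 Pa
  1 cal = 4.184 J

5.91 atm → 598831 Pa
3.42 cm² → 3.42×10⁻⁴ m²
F = P × A = 598831 × 3.42×10⁻⁴ = 204.8 N
48.7 cm → 0.487 m
W = F × d = 204.8 × 0.487 = 99.7376 J
In cal: 99.7376 / 4.184 = 23.8379 cal

23.8 cal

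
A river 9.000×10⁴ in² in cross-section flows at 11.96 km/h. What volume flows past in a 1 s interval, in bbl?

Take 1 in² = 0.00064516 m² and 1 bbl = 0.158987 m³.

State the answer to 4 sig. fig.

11.96 km/h × (1/3.6) → 3.32222 m/s
9.000×10⁴ in² × 0.00064516 → 58.0644 m²
V = v × A × t = 3.32222 m/s × 58.0644 m² × 1 s = 192.903 m³
192.903 m³ ÷ (0.158987 m³/bbl) = 1213.33 bbl

1213 bbl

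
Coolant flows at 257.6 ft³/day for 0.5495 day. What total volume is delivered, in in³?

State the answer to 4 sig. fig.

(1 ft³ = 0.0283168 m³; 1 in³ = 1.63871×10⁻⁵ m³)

2.446×10⁵ in³

257.6 ft³/day → 8.4426×10⁻⁵ m³/s
0.5495 day → 47476.8 s
V = Q × t = 8.4426×10⁻⁵ × 47476.8 = 4.00828 m³
In in³: 4.00828 / 1.63871×10⁻⁵ = 244600 in³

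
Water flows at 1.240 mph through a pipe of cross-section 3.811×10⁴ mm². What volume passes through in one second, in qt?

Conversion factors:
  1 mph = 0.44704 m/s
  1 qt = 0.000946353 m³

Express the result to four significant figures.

22.32 qt

1.240 mph × 0.44704 = 0.55433 m/s
3.811×10⁴ mm² × 10⁻⁶ = 0.03811 m²
V = v × A × t = 0.55433 m/s × 0.03811 m² × 1 s = 0.0211255 m³
0.0211255 m³ ÷ (0.000946353 m³/qt) = 22.3231 qt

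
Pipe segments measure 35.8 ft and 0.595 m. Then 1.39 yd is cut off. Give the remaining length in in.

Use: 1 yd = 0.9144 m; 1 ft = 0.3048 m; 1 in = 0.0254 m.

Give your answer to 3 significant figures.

35.8 ft × 0.3048 → 10.9118 m
0.595 m (already m)
1.39 yd × 0.9144 → 1.27102 m
Net: 10.9118 + 0.595 − 1.27102 = 10.2358 m
In in: 10.2358 / 0.0254 = 402.984 in

403 in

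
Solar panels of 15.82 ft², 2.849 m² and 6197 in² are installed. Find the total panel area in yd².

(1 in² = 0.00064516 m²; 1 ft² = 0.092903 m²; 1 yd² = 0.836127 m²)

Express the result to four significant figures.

15.82 ft² × 0.092903 → 1.46973 m²
2.849 m² (already m²)
6197 in² × 0.00064516 → 3.99806 m²
Total: 1.46973 + 2.849 + 3.99806 = 8.31679 m²
In yd²: 8.31679 / 0.836127 = 9.9468 yd²

9.947 yd²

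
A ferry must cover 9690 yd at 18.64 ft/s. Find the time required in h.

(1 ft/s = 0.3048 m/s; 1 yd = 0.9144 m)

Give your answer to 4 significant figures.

9690 yd × 0.9144 → 8860.54 m
18.64 ft/s × 0.3048 → 5.68147 m/s
t = d / v = 8860.54 m / 5.68147 m/s = 1559.55 s
1559.55 s ÷ (3600 s/h) = 0.433208 h

0.4332 h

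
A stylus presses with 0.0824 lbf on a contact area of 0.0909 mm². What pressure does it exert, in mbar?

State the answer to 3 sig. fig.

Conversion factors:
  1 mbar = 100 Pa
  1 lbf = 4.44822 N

4.03×10⁴ mbar

0.0824 lbf × 4.44822 = 0.366533 N
0.0909 mm² × 10⁻⁶ = 9.09×10⁻⁸ m²
P = F / A = 0.366533 N / 9.09×10⁻⁸ m² = 4.03227×10⁶ Pa
4.03227×10⁶ Pa ÷ (100 Pa/mbar) = 40322.7 mbar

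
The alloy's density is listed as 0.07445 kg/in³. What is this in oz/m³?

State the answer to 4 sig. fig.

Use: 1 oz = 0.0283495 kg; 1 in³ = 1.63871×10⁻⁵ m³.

0.07445 kg/in³ ÷ 1.63871×10⁻⁵ m³/in³ = 4543.21 kg/m³
4543.21 kg/m³ ÷ 0.0283495 kg/oz = 160257 oz/m³

1.603×10⁵ oz/m³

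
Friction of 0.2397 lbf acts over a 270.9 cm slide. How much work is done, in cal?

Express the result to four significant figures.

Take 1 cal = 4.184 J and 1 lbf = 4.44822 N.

0.2397 lbf × 4.44822 = 1.06624 N
270.9 cm × 0.01 = 2.709 m
W = F × d = 1.06624 N × 2.709 m = 2.88844 J
2.88844 J ÷ (4.184 J/cal) = 0.690354 cal

0.6904 cal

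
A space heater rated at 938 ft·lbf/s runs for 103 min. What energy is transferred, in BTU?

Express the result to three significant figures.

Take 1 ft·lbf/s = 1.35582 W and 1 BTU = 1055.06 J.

7450 BTU

938 ft·lbf/s × 1.35582 = 1271.76 W
103 min × 60 = 6180 s
E = P × t = 1271.76 W × 6180 s = 7.85948×10⁶ J
7.85948×10⁶ J ÷ (1055.06 J/BTU) = 7449.32 BTU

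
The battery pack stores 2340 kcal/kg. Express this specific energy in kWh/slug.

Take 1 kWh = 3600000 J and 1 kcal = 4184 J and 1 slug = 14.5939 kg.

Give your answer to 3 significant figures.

39.7 kWh/slug

2340 kcal/kg × 4184 J/kcal = 9.79056×10⁶ J/kg
9.79056×10⁶ J/kg ÷ 3600000 J/kWh × 14.5939 kg/slug = 39.6896 kWh/slug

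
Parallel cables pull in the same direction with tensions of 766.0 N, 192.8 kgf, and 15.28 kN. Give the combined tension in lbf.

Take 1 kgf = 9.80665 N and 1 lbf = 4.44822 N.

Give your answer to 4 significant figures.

766.0 N (already N)
192.8 kgf × 9.80665 = 1890.72 N
15.28 kN × 1000 = 15280 N
Total: 766 + 1890.72 + 15280 = 17936.7 N
In lbf: 17936.7 / 4.44822 = 4032.33 lbf

4032 lbf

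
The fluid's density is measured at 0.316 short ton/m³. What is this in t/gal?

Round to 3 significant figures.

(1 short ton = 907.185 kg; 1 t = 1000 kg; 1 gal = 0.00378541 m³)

0.316 short ton/m³ × 907.185 kg/short ton = 286.67 kg/m³
286.67 kg/m³ ÷ 1000 kg/t × 0.00378541 m³/gal = 0.00108516 t/gal

0.00109 t/gal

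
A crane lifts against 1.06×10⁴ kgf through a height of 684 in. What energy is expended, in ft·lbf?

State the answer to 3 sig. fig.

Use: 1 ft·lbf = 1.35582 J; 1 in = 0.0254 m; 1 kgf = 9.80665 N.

1.33×10⁶ ft·lbf

1.06×10⁴ kgf × 9.80665 → 103950 N
684 in × 0.0254 → 17.3736 m
W = F × d = 103950 N × 17.3736 m = 1.80599×10⁶ J
1.80599×10⁶ J ÷ (1.35582 J/ft·lbf) = 1.33203×10⁶ ft·lbf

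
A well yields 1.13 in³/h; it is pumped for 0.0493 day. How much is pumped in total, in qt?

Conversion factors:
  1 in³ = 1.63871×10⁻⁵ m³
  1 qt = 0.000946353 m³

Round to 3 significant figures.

0.0232 qt

1.13 in³/h → 5.14373×10⁻⁹ m³/s
0.0493 day → 4259.52 s
V = Q × t = 5.14373×10⁻⁹ × 4259.52 = 2.19098×10⁻⁵ m³
In qt: 2.19098×10⁻⁵ / 0.000946353 = 0.0231518 qt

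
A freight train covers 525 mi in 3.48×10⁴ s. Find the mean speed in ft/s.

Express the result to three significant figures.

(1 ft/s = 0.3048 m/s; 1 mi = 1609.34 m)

79.7 ft/s

525 mi × 1609.34 = 844904 m
v = d / t = 844904 m / 34800 s = 24.2789 m/s
24.2789 m/s ÷ (0.3048 m/s/ft/s) = 79.6552 ft/s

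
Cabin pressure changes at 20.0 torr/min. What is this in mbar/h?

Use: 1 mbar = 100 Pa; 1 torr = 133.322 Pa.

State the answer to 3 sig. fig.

20.0 torr/min × 133.322 Pa/torr ÷ 60 s/min = 44.4407 Pa/s
44.4407 Pa/s ÷ 100 Pa/mbar × 3600 s/h = 1599.87 mbar/h

1600 mbar/h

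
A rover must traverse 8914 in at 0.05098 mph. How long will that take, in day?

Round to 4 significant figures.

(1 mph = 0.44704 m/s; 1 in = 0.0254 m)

0.1150 day

8914 in × 0.0254 → 226.416 m
0.05098 mph × 0.44704 → 0.0227901 m/s
t = d / v = 226.416 m / 0.0227901 m/s = 9934.84 s
9934.84 s ÷ (86400 s/day) = 0.114987 day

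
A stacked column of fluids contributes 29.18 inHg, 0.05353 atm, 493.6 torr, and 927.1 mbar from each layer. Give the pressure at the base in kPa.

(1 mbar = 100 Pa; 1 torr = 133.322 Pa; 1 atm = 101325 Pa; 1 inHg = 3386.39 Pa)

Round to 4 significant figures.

262.8 kPa

29.18 inHg × 3386.39 = 98814.9 Pa
0.05353 atm × 101325 = 5423.93 Pa
493.6 torr × 133.322 = 65807.7 Pa
927.1 mbar × 100 = 92710 Pa
Total: 98814.9 + 5423.93 + 65807.7 + 92710 = 262757 Pa
In kPa: 262757 / 1000 = 262.757 kPa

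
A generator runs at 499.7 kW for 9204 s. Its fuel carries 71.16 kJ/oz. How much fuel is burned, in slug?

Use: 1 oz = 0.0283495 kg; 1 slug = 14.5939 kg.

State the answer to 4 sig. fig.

125.6 slug

499.7 kW → 499700 W
E = P × t = 499700 × 9204 = 4.59924×10⁹ J
71.16 kJ/oz → 2.5101×10⁶ J/kg
m = E / e_s = 4.59924×10⁹ / 2.5101×10⁶ = 1832.29 kg
In slug: 1832.29 / 14.5939 = 125.552 slug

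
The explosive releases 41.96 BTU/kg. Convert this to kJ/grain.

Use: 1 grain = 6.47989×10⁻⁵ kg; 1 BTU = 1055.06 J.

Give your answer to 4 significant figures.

0.002869 kJ/grain

41.96 BTU/kg × 1055.06 J/BTU = 44270.3 J/kg
44270.3 J/kg ÷ 1000 J/kJ × 6.47989×10⁻⁵ kg/grain = 0.00286867 kJ/grain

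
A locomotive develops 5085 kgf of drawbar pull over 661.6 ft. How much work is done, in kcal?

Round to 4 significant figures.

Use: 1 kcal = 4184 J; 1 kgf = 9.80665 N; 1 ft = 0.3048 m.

5085 kgf × 9.80665 → 49866.8 N
661.6 ft × 0.3048 → 201.656 m
W = F × d = 49866.8 N × 201.656 m = 1.00559×10⁷ J
1.00559×10⁷ J ÷ (4184 J/kcal) = 2403.42 kcal

2403 kcal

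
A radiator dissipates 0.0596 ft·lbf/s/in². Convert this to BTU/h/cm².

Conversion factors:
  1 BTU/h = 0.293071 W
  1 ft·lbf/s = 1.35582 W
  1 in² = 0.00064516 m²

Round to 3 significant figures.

0.0596 ft·lbf/s/in² × 1.35582 W/ft·lbf/s ÷ 0.00064516 m²/in² = 125.251 W/m²
125.251 W/m² ÷ 0.293071 W/BTU/h × 0.0001 m²/cm² = 0.0427374 BTU/h/cm²

0.0427 BTU/h/cm²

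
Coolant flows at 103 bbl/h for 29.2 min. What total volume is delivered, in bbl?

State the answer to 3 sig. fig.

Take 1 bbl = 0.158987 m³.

103 bbl/h → 0.00454879 m³/s
29.2 min → 1752 s
V = Q × t = 0.00454879 × 1752 = 7.96948 m³
In bbl: 7.96948 / 0.158987 = 50.1266 bbl

50.1 bbl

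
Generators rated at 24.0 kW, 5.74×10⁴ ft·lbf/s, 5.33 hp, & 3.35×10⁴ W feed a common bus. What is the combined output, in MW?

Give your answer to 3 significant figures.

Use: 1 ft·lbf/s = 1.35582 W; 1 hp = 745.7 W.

0.139 MW

24.0 kW × 1000 → 24000 W
5.74×10⁴ ft·lbf/s × 1.35582 → 77824.1 W
5.33 hp × 745.7 → 3974.58 W
3.35×10⁴ W (already W)
Combined: 24000 + 77824.1 + 3974.58 + 33500 = 139299 W
In MW: 139299 / 1000000 = 0.139299 MW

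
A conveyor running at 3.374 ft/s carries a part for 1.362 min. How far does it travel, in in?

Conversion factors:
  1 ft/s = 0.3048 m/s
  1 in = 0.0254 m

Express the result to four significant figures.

3.374 ft/s × 0.3048 = 1.0284 m/s
1.362 min × 60 = 81.72 s
d = v × t = 1.0284 m/s × 81.72 s = 84.0408 m
84.0408 m ÷ (0.0254 m/in) = 3308.69 in

3309 in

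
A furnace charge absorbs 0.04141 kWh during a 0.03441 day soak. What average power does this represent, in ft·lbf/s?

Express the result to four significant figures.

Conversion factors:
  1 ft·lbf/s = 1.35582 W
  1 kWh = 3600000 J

0.04141 kWh × 3600000 = 149076 J
0.03441 day × 86400 = 2973.02 s
P = E / t = 149076 J / 2973.02 s = 50.143 W
50.143 W ÷ (1.35582 W/ft·lbf/s) = 36.9835 ft·lbf/s

36.98 ft·lbf/s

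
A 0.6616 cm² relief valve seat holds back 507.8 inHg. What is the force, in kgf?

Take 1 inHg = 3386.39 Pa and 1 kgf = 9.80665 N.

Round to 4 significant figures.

507.8 inHg × 3386.39 → 1.71961×10⁶ Pa
0.6616 cm² × 0.0001 → 6.616×10⁻⁵ m²
F = P × A = 1.71961×10⁶ Pa × 6.616×10⁻⁵ m² = 113.769 N
113.769 N ÷ (9.80665 N/kgf) = 11.6012 kgf

11.60 kgf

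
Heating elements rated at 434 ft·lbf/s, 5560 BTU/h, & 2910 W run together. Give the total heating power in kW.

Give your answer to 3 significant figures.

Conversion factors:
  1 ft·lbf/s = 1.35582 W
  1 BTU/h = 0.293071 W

434 ft·lbf/s × 1.35582 = 588.426 W
5560 BTU/h × 0.293071 = 1629.47 W
2910 W (already W)
Total: 588.426 + 1629.47 + 2910 = 5127.9 W
In kW: 5127.9 / 1000 = 5.1279 kW

5.13 kW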